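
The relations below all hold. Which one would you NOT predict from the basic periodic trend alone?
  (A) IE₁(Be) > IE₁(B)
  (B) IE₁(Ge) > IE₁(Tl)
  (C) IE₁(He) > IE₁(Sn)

The general trend: first ionisation energy increases across a period and decreases down a group.
(A) Be (period 2, group 2) vs B (period 2, group 13): the stated order contradicts the simple trend.
(B) Ge (period 4, group 14) vs Tl (period 6, group 13): the stated order agrees with the simple trend.
(C) He (period 1, group 18) vs Sn (period 5, group 14): the stated order agrees with the simple trend.
The exception is (A): removing B's lone 2p electron is easier than breaking Be's filled 2s².

(A)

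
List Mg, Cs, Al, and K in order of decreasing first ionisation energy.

Mg > Al > K > Cs

Mg is in period 3, group 2; Al is in period 3, group 13; K is in period 4, group 1; Cs is in period 6, group 1.
Across a period the outer electron is held more tightly (higher IE₁); down a group it sits in a higher shell, more shielded, and comes off more easily.
Here both period and group differ, so the two effects have to be weighed against each other.
K > Cs: K sits above Cs in group 1, so the down-group effect alone puts K higher.
Al > K: both effects reinforce here, so Al is clearly the higher of the two.
Mg > Al: this pair runs against the simple trend — see the exception note.
Note the exception: Mg has a higher first ionization energy than Al, contrary to the simple trend — Al's single 3p electron is easier to remove than one from Mg's filled 3s².
Tabulated first ionization energy (kJ/mol): Mg 738, Al 578, K 419, Cs 376.
So from highest to lowest: Mg > Al > K > Cs.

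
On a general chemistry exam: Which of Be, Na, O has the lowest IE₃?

O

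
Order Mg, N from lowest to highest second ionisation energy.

Mg < N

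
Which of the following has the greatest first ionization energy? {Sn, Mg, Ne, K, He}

He

He is in period 1, group 18; Ne is in period 2, group 18; Mg is in period 3, group 2; K is in period 4, group 1; Sn is in period 5, group 14.
Removing the outermost electron gets harder across a period and easier down a group.
Neither a single period nor a single group — weigh both effects.
Sn > K: period and group pull opposite ways; the across-period shift dominates (709 vs 419 kJ/mol).
Mg > Sn: period and group pull opposite ways; the down-group shift dominates (738 vs 709 kJ/mol).
Ne > Mg: relative to Mg, both the across-period and down-group shifts push Ne's first ionization energy up.
He > Ne: He sits above Ne in group 18, so the down-group effect alone puts He higher.
Approximate values (kJ/mol): He 2372, Ne 2081, Mg 738, K 419, Sn 709.
The greatest first ionization energy among these belongs to He.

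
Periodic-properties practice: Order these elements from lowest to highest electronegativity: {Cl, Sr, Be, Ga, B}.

Sr < Be < Ga < B < Cl

EN rises left→right (higher Z_eff, smaller atoms) and falls top→bottom (larger, more shielded atoms).
These span different periods and groups, so the two trends combine.
Be > Sr: they share group 2; the group trend gives Be the larger value.
Ga > Be: the two effects oppose for this pair; the across-period effect wins (1.81 vs 1.57).
B > Ga: they share group 13; the group trend gives B the larger value.
Cl > B: period and group pull opposite ways; the across-period shift dominates (3.16 vs 2.04).
For reference (Pauling): Be 1.57, B 2.04, Cl 3.16, Ga 1.81, Sr 0.95.
So from lowest to highest: Sr < Be < Ga < B < Cl.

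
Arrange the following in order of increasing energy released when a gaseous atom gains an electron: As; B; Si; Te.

B is in period 2, group 13; Si is in period 3, group 14; As is in period 4, group 15; Te is in period 5, group 16.
EA tends to increase across a period and decrease down a group, though the pattern is less regular than for IE or radius.
A diagonal step moves right (one effect) and down (the opposite effect) at once.
As > B: period and group pull opposite ways; the across-period shift dominates (78 vs 27 kJ/mol).
Si > As: the two effects oppose for this pair; the down-group effect wins (134 vs 78 kJ/mol).
Te > Si: the two effects oppose for this pair; the across-period effect wins (190 vs 134 kJ/mol).
For reference (kJ/mol): B 27, Si 134, As 78, Te 190.
So from lowest to highest: B < As < Si < Te.

B < As < Si < Te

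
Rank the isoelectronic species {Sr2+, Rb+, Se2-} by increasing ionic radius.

All of these have 36 electrons, so size is governed by nuclear charge alone: the more protons, the stronger the pull on the same electron cloud, and the smaller the ion.
Nuclear charges: Sr2+ (Z=38), Rb+ (Z=37), Se2- (Z=34).
Smallest to largest: Sr2+ < Rb+ < Se2-.

Sr2+ < Rb+ < Se2-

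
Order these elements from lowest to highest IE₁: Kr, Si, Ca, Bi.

Ca < Bi < Si < Kr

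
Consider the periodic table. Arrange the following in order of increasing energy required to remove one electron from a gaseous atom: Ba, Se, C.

Ba, Se, C

C is in period 2, group 14; Se is in period 4, group 16; Ba is in period 6, group 2.
Removing the outermost electron gets harder across a period and easier down a group.
Neither a single period nor a single group — weigh both effects.
Se > Ba: relative to Ba, both the across-period and down-group shifts push Se's first ionization energy up.
C > Se: the two effects oppose for this pair; the down-group effect wins (1086 vs 941 kJ/mol).
Tabulated first ionization energy (kJ/mol): C 1086, Se 941, Ba 503.
So from lowest to highest: Ba < Se < C.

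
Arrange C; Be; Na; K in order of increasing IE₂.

Be, C, K, Na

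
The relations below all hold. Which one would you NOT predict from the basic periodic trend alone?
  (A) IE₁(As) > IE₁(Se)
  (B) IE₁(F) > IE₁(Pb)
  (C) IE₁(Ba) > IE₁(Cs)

(A)

The general trend: IE₁ increases across a period and decreases down a group.
(A) As (period 4, group 15) vs Se (period 4, group 16): the stated order contradicts the simple trend.
(B) F (period 2, group 17) vs Pb (period 6, group 14): the stated order agrees with the simple trend.
(C) Ba (period 6, group 2) vs Cs (period 6, group 1): the stated order agrees with the simple trend.
The exception is (A): Se (4p⁴) ionizes more easily than half-filled As (4p³).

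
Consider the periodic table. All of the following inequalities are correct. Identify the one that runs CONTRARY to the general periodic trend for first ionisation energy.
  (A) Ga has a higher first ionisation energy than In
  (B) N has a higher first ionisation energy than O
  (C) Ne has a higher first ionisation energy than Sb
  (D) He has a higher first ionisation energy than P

The general trend: first ionisation energy increases across a period and decreases down a group.
(A) Ga (period 4, group 13) vs In (period 5, group 13): the stated order agrees with the simple trend.
(B) N (period 2, group 15) vs O (period 2, group 16): the stated order contradicts the simple trend.
(C) Ne (period 2, group 18) vs Sb (period 5, group 15): the stated order agrees with the simple trend.
(D) He (period 1, group 18) vs P (period 3, group 15): the stated order agrees with the simple trend.
The exception is (B): pairing an electron in O's 2p⁴ costs repulsion energy, so O ionizes more easily than half-filled N (2p³).

(B)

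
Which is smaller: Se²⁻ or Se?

Forming Se²⁻ adds 2 electrons to Se. More electron–electron repulsion in the same shell, with unchanged nuclear charge, lets the cloud expand.
An anion is larger than its parent atom: Se²⁻ > Se.

Se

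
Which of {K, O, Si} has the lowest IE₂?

Si

Consider each +1 ion: K⁺ is the bare [Ar] core; O⁺ still has 5 valence electrons; Si⁺ still has 3 valence electrons.
Usually core removal costs more than valence removal, but here the competition is close: a tightly held n=2 valence electron can cost more to remove than an n=3 core electron, so the actual values have to decide it.
Valence configurations: O⁺ [He]2s²2p³, Si⁺ [Ne]3s²3p¹.
The numbers (kJ/mol): K 3052, O 3388, Si 1577.
Overall IE_2 order: Si < K < O.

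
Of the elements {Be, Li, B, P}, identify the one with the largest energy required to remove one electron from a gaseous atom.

P

Li is in period 2, group 1; Be is in period 2, group 2; B is in period 2, group 13; P is in period 3, group 15.
IE₁ increases left→right with effective nuclear charge and decreases top→bottom as the valence shell moves farther out.
These span different periods and groups, so the two trends combine.
B > Li: B lies to the right of Li in period 2, so the across-period effect alone puts B higher.
Be > B: this pair runs against the simple trend — see the exception note.
P > Be: period and group pull opposite ways; the across-period shift dominates (1012 vs 900 kJ/mol).
Note the exception: Be has a higher first ionization energy than B, contrary to the simple trend — removing B's lone 2p electron is easier than breaking Be's filled 2s².
For reference (kJ/mol): Li 520, Be 900, B 801, P 1012.
The largest energy required to remove one electron from a gaseous atom among these belongs to P.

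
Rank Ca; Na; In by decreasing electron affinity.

EA tends to increase across a period and decrease down a group, though the pattern is less regular than for IE or radius.
A diagonal step moves right (one effect) and down (the opposite effect) at once.
In > Ca: period and group pull opposite ways; the across-period shift dominates (29 vs 2 kJ/mol).
Na > In: the two effects oppose for this pair; the down-group effect wins (53 vs 29 kJ/mol).
For reference (kJ/mol): Na 53, Ca 2, In 29.
So from highest to lowest: Na > In > Ca.

Na > In > Ca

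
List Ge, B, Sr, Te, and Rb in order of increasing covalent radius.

B is in period 2, group 13; Ge is in period 4, group 14; Rb is in period 5, group 1; Sr is in period 5, group 2; Te is in period 5, group 16.
Moving right in a period, electrons are added to the same shell under a stronger nuclear pull, so atoms get smaller; moving down, a new shell is opened and atoms get larger.
Neither a single period nor a single group — weigh both effects.
Ge > B: period and group pull opposite ways; the down-group shift dominates (121 vs 85 pm).
Te > Ge: the two effects oppose for this pair; the down-group effect wins (136 vs 121 pm).
Sr > Te: Sr lies to the left of Te in period 5, so the across-period effect alone puts Sr larger.
Rb > Sr: both are in period 5; the period trend gives Rb the larger value.
Approximate values (pm): B 85, Ge 121, Rb 210, Sr 185, Te 136.
So from smallest to largest: B < Ge < Te < Sr < Rb.

B < Ge < Te < Sr < Rb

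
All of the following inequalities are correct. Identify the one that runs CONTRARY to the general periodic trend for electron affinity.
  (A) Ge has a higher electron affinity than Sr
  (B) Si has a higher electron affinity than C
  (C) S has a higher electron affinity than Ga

(B)

The general trend: electron affinity increases across a period and decreases down a group.
(A) Ge (period 4, group 14) vs Sr (period 5, group 2): the stated order agrees with the simple trend.
(B) Si (period 3, group 14) vs C (period 2, group 14): the stated order contradicts the simple trend.
(C) S (period 3, group 16) vs Ga (period 4, group 13): the stated order agrees with the simple trend.
The exception is (B): Si's larger, more diffuse 3p orbitals accept an added electron slightly more readily than C's compact 2p.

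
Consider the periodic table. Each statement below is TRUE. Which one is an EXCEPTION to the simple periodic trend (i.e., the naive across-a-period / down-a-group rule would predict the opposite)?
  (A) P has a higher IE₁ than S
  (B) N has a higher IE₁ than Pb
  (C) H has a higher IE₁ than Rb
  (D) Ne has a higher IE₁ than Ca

The general trend: IE₁ increases across a period and decreases down a group.
(A) P (period 3, group 15) vs S (period 3, group 16): the stated order contradicts the simple trend.
(B) N (period 2, group 15) vs Pb (period 6, group 14): the stated order agrees with the simple trend.
(C) H (period 1, group 1) vs Rb (period 5, group 1): the stated order agrees with the simple trend.
(D) Ne (period 2, group 18) vs Ca (period 4, group 2): the stated order agrees with the simple trend.
The exception is (A): S (3p⁴) ionizes more easily than half-filled P (3p³) because the paired 3p electron in S is pushed out by e⁻–e⁻ repulsion.

(A)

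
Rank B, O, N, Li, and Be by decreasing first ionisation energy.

N > O > Be > B > Li

Li is in period 2, group 1; Be is in period 2, group 2; B is in period 2, group 13; N is in period 2, group 15; O is in period 2, group 16.
Removing the outermost electron gets harder across a period and easier down a group.
All lie in period 2; the across-period trend (first ionization energy increases left to right) applies, with the exception below.
Note the exception: Be has a higher first ionization energy than B, contrary to the simple trend — removing B's lone 2p electron is easier than breaking Be's filled 2s².
Note the exception: N has a higher first ionization energy than O, contrary to the simple trend — pairing an electron in O's 2p⁴ costs repulsion energy, so O ionizes more easily than half-filled N (2p³).
For reference (kJ/mol): Li 520, Be 900, B 801, N 1402, O 1314.
So from highest to lowest: N > O > Be > B > Li.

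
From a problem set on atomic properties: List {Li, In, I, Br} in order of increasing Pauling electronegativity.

Li, In, I, Br

Li is in period 2, group 1; Br is in period 4, group 17; In is in period 5, group 13; I is in period 5, group 17.
Atoms toward the upper right of the periodic table pull bonding electrons most strongly.
These span different periods and groups, so the two trends combine.
In > Li: period and group pull opposite ways; the across-period shift dominates (1.78 vs 0.98).
I > In: both are in period 5; the period trend gives I the larger value.
Br > I: Br sits above I in group 17, so the down-group effect alone puts Br higher.
For reference (Pauling): Li 0.98, Br 2.96, In 1.78, I 2.66.
So from lowest to highest: Li < In < I < Br.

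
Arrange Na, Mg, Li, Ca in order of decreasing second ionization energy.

IE_2 is the cost of taking one more electron from the +1 cation: Na⁺ is the bare [Ne] core; Mg⁺ still has 1 valence electron; Li⁺ is the bare [He] core; Ca⁺ still has 1 valence electron.
Breaking into a closed-shell core is much more expensive than removing a leftover valence electron — Na and Li have the largest IE_2 here.
Valence configurations: Mg⁺ [Ne]3s¹, Ca⁺ [Ar]4s¹.
Approximate IE_2 values (kJ/mol): Na 4562, Mg 1451, Li 7298, Ca 1145.
Putting it together, IE_2: Ca < Mg < Na < Li.

Li, Na, Mg, Ca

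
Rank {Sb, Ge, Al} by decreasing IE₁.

Al is in period 3, group 13; Ge is in period 4, group 14; Sb is in period 5, group 15.
First ionization energy rises across a period (greater Z_eff holds electrons more tightly) and falls down a group (valence electrons are farther from the nucleus).
These sit on a diagonal, where the across-period and down-group effects partly cancel.
Ge > Al: period and group pull opposite ways; the across-period shift dominates (762 vs 578 kJ/mol).
Sb > Ge: period and group pull opposite ways; the across-period shift dominates (831 vs 762 kJ/mol).
Tabulated first ionization energy (kJ/mol): Al 578, Ge 762, Sb 831.
So from highest to lowest: Sb > Ge > Al.

Sb > Ge > Al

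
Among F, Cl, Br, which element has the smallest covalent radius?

Atomic radius shrinks across a period as nuclear charge pulls the same shell inward, and grows down a group as new shells are added.
All are in group 17, so atomic radius increases down the group.
The smallest covalent radius among these belongs to F.

F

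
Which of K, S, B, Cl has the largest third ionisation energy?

The third ionization energy removes an electron from the +2 ion. For each element: K²⁺ is already 1 electron into the core; S²⁺ still has 4 valence electrons; B²⁺ still has 1 valence electron; Cl²⁺ still has 5 valence electrons.
Core electrons are held far more tightly than valence electrons, so K tops the IE_3 order.
Valence configurations: S²⁺ [Ne]3s²3p², B²⁺ [He]2s¹, Cl²⁺ [Ne]3s²3p³.
Tabulated IE_3 (kJ/mol): K 4420, S 3357, B 3660, Cl 3822.
So the third ionization energies run S < B < Cl < K.

K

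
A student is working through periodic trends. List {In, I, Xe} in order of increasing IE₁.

In is in period 5, group 13; I is in period 5, group 17; Xe is in period 5, group 18.
IE₁ increases left→right with effective nuclear charge and decreases top→bottom as the valence shell moves farther out.
All lie in period 5, so first ionization energy increases left to right.
So from lowest to highest: In < I < Xe.

In, I, Xe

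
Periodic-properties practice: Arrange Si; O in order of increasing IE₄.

Si, O

The fourth ionization energy removes an electron from the +3 ion. For each element: Si³⁺ still has 1 valence electron; O³⁺ still has 3 valence electrons.
All are still removing valence electrons, so compare the +3 ions as you would atoms: IE_4 generally rises across a period (higher Z_eff) and falls down a group (larger shell), subject to the usual subshell exceptions.
Valence configurations: Si³⁺ [Ne]3s¹, O³⁺ [He]2s²2p¹.
The numbers (kJ/mol): Si 4356, O 7469.
So the fourth ionization energies run Si < O.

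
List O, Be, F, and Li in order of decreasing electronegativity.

Smaller atoms with higher effective nuclear charge are more electronegative.
All lie in period 2, so electronegativity increases left to right.
So from highest to lowest: F > O > Be > Li.

F, O, Be, Li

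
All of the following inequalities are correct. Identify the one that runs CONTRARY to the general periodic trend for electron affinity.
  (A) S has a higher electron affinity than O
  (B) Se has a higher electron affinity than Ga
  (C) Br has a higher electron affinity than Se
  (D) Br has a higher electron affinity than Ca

The general trend: electron affinity increases across a period and decreases down a group.
(A) S (period 3, group 16) vs O (period 2, group 16): the stated order contradicts the simple trend.
(B) Se (period 4, group 16) vs Ga (period 4, group 13): the stated order agrees with the simple trend.
(C) Br (period 4, group 17) vs Se (period 4, group 16): the stated order agrees with the simple trend.
(D) Br (period 4, group 17) vs Ca (period 4, group 2): the stated order agrees with the simple trend.
The exception is (A): the compact 2p subshell of O repels the added electron more than S's larger 3p does.

(A)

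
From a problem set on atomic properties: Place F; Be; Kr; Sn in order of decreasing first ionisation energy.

Be is in period 2, group 2; F is in period 2, group 17; Kr is in period 4, group 18; Sn is in period 5, group 14.
First ionization energy rises across a period (greater Z_eff holds electrons more tightly) and falls down a group (valence electrons are farther from the nucleus).
These span different periods and groups, so the two trends combine.
Be > Sn: period and group pull opposite ways; the down-group shift dominates (900 vs 709 kJ/mol).
Kr > Be: period and group pull opposite ways; the across-period shift dominates (1351 vs 900 kJ/mol).
F > Kr: period and group pull opposite ways; the down-group shift dominates (1681 vs 1351 kJ/mol).
For reference (kJ/mol): Be 900, F 1681, Kr 1351, Sn 709.
So from highest to lowest: F > Kr > Be > Sn.

F > Kr > Be > Sn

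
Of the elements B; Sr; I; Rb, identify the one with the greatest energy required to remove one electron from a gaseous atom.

I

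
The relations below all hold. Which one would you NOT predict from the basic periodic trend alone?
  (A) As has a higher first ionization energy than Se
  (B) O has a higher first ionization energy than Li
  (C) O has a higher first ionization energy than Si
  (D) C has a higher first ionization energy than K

(A)

The general trend: first ionization energy increases across a period and decreases down a group.
(A) As (period 4, group 15) vs Se (period 4, group 16): the stated order contradicts the simple trend.
(B) O (period 2, group 16) vs Li (period 2, group 1): the stated order agrees with the simple trend.
(C) O (period 2, group 16) vs Si (period 3, group 14): the stated order agrees with the simple trend.
(D) C (period 2, group 14) vs K (period 4, group 1): the stated order agrees with the simple trend.
The exception is (A): Se (4p⁴) ionizes more easily than half-filled As (4p³).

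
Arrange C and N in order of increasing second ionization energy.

C < N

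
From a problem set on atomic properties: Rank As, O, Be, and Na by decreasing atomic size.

Be is in period 2, group 2; O is in period 2, group 16; Na is in period 3, group 1; As is in period 4, group 15.
Across a period the added protons contract the valence shell; down a group each new principal shell makes the atom larger.
Neither a single period nor a single group — weigh both effects.
Be > O: both are in period 2; the period trend gives Be the larger value.
As > Be: the two effects oppose for this pair; the down-group effect wins (121 vs 102 pm).
Na > As: the two effects oppose for this pair; the across-period effect wins (155 vs 121 pm).
Tabulated atomic radius (pm): Be 102, O 63, Na 155, As 121.
So from largest to smallest: Na > As > Be > O.

Na > As > Be > O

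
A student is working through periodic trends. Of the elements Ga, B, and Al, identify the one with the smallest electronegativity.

Al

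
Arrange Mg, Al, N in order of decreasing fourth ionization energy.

IE_4 is the cost of taking one more electron from the +3 cation: Mg³⁺ is already 1 electron into the core; Al³⁺ is the bare [Ne] core; N³⁺ still has 2 valence electrons.
Pulling an electron out of a noble-gas core costs far more than removing a remaining valence electron, so Mg and Al sit at the high end of IE_4.
The numbers (kJ/mol): Mg 10543, Al 11577, N 7475.
Overall IE_4 order: N < Mg < Al.

Al > Mg > N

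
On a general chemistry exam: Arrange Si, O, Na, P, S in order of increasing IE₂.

After 1 electron has been removed, what remains? Si⁺ still has 3 valence electrons; O⁺ still has 5 valence electrons; Na⁺ is the bare [Ne] core; P⁺ still has 4 valence electrons; S⁺ still has 5 valence electrons.
Core electrons are held far more tightly than valence electrons, so Na tops the IE_2 order.
Valence configurations: Si⁺ [Ne]3s²3p¹, O⁺ [He]2s²2p³, P⁺ [Ne]3s²3p², S⁺ [Ne]3s²3p³.
Approximate IE_2 values (kJ/mol): Si 1577, O 3388, Na 4562, P 1907, S 2252.
Hence IE_2: Si < P < S < O < Na.

Si, P, S, O, Na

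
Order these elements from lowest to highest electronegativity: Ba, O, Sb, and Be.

Ba, Be, Sb, O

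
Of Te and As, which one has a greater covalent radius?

Te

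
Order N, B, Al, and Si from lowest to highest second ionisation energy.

Si < Al < B < N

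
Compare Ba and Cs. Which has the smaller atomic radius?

Cs is in period 6, group 1; Ba is in period 6, group 2.
Across a period the added protons contract the valence shell; down a group each new principal shell makes the atom larger.
All lie in period 6, so atomic radius increases right to left.
So Ba has the smaller atomic radius (Ba < Cs).

Ba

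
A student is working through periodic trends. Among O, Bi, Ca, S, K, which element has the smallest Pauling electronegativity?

O is in period 2, group 16; S is in period 3, group 16; K is in period 4, group 1; Ca is in period 4, group 2; Bi is in period 6, group 15.
Electronegativity increases across a period and decreases down a group, tracking effective nuclear charge and atomic size.
These span different periods and groups, so the two trends combine.
Ca > K: both are in period 4; the period trend gives Ca the larger value.
Bi > Ca: period and group pull opposite ways; the across-period shift dominates (2.02 vs 1.00).
S > Bi: both effects reinforce here, so S is clearly the higher of the two.
O > S: O sits above S in group 16, so the down-group effect alone puts O higher.
Approximate values (Pauling): O 3.44, S 2.58, K 0.82, Ca 1.00, Bi 2.02.
The smallest Pauling electronegativity among these belongs to K.

K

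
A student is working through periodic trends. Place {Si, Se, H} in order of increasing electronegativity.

EN rises left→right (higher Z_eff, smaller atoms) and falls top→bottom (larger, more shielded atoms).
These span different periods and groups, so the two trends combine.
H > Si: the two effects oppose for this pair; the down-group effect wins (2.20 vs 1.90).
Se > H: period and group pull opposite ways; the across-period shift dominates (2.55 vs 2.20).
Tabulated electronegativity (Pauling): H 2.20, Si 1.90, Se 2.55.
So from lowest to highest: Si < H < Se.

Si < H < Se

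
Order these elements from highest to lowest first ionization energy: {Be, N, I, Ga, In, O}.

N, O, I, Be, Ga, In

Be is in period 2, group 2; N is in period 2, group 15; O is in period 2, group 16; Ga is in period 4, group 13; In is in period 5, group 13; I is in period 5, group 17.
IE₁ increases left→right with effective nuclear charge and decreases top→bottom as the valence shell moves farther out.
Here both period and group differ, so the two effects have to be weighed against each other.
Ga > In: they share group 13; the group trend gives Ga the larger value.
Be > Ga: the two effects oppose for this pair; the down-group effect wins (900 vs 579 kJ/mol).
I > Be: the two effects oppose for this pair; the across-period effect wins (1008 vs 900 kJ/mol).
O > I: period and group pull opposite ways; the down-group shift dominates (1314 vs 1008 kJ/mol).
N > O: this pair runs against the simple trend — see the exception note.
Note the exception: N has a higher first ionization energy than O, contrary to the simple trend — pairing an electron in O's 2p⁴ costs repulsion energy, so O ionizes more easily than half-filled N (2p³).
For reference (kJ/mol): Be 900, N 1402, O 1314, Ga 579, In 558, I 1008.
So from highest to lowest: N > O > I > Be > Ga > In.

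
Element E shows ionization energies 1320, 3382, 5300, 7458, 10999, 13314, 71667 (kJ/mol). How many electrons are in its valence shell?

6

Look for the largest jump between consecutive ionization energies: IE7/IE6 ≈ 5.4, far larger than any earlier ratio.
That jump marks the point where a core electron is being removed. So the atom has 6 valence electrons.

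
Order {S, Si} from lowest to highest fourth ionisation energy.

After 3 electrons have been removed, what remains? S³⁺ still has 3 valence electrons; Si³⁺ still has 1 valence electron.
All are still removing valence electrons, so compare the +3 ions as you would atoms: IE_4 generally rises across a period (higher Z_eff) and falls down a group (larger shell), subject to the usual subshell exceptions.
Valence configurations: S³⁺ [Ne]3s²3p¹, Si³⁺ [Ne]3s¹.
Tabulated IE_4 (kJ/mol): S 4556, Si 4356.
Putting it together, IE_4: Si < S.

Si < S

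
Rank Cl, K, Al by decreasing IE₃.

K > Cl > Al

The third ionization energy removes an electron from the +2 ion. For each element: Cl²⁺ still has 5 valence electrons; K²⁺ is already 1 electron into the core; Al²⁺ still has 1 valence electron.
Breaking into a closed-shell core is much more expensive than removing a leftover valence electron — K has the largest IE_3 here.
Valence configurations: Cl²⁺ [Ne]3s²3p³, Al²⁺ [Ne]3s¹.
The numbers (kJ/mol): Cl 3822, K 4420, Al 2745.
Overall IE_3 order: Al < Cl < K.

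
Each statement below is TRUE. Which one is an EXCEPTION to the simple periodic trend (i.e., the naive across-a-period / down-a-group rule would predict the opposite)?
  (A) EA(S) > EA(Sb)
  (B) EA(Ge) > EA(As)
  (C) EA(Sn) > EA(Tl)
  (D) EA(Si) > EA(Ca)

The general trend: electron affinity increases across a period and decreases down a group.
(A) S (period 3, group 16) vs Sb (period 5, group 15): the stated order agrees with the simple trend.
(B) Ge (period 4, group 14) vs As (period 4, group 15): the stated order contradicts the simple trend.
(C) Sn (period 5, group 14) vs Tl (period 6, group 13): the stated order agrees with the simple trend.
(D) Si (period 3, group 14) vs Ca (period 4, group 2): the stated order agrees with the simple trend.
The exception is (B): adding an electron to As's half-filled 4p³ is unfavourable, so Ge (4p²) has the more exothermic EA.

(B)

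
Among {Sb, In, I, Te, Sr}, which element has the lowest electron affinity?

Atoms with high Z_eff and room in the valence shell (especially the halogens) have the most exothermic electron affinities.
All lie in period 5, so electron affinity increases left to right.
The lowest electron affinity among these belongs to Sr.

Sr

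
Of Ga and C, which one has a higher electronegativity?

C

C is in period 2, group 14; Ga is in period 4, group 13.
Atoms toward the upper right of the periodic table pull bonding electrons most strongly.
Neither a single period nor a single group — weigh both effects.
C > Ga: both effects reinforce here, so C is clearly the higher of the two.
Tabulated electronegativity (Pauling): C 2.55, Ga 1.81.
So C has the higher electronegativity (C > Ga).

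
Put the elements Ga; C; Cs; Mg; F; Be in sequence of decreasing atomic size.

Cs, Mg, Ga, Be, C, F

Be is in period 2, group 2; C is in period 2, group 14; F is in period 2, group 17; Mg is in period 3, group 2; Ga is in period 4, group 13; Cs is in period 6, group 1.
Moving right in a period, electrons are added to the same shell under a stronger nuclear pull, so atoms get smaller; moving down, a new shell is opened and atoms get larger.
These span different periods and groups, so the two trends combine.
C > F: both are in period 2; the period trend gives C the larger value.
Be > C: both are in period 2; the period trend gives Be the larger value.
Ga > Be: the two effects oppose for this pair; the down-group effect wins (124 vs 102 pm).
Mg > Ga: the two effects oppose for this pair; the across-period effect wins (139 vs 124 pm).
Cs > Mg: relative to Mg, both the across-period and down-group shifts push Cs's atomic radius up.
Tabulated atomic radius (pm): Be 102, C 75, F 64, Mg 139, Ga 124, Cs 232.
So from largest to smallest: Cs > Mg > Ga > Be > C > F.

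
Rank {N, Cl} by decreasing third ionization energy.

N > Cl

Consider each +2 ion: N²⁺ still has 3 valence electrons; Cl²⁺ still has 5 valence electrons.
All are still removing valence electrons, so compare the +2 ions as you would atoms: IE_3 generally rises across a period (higher Z_eff) and falls down a group (larger shell), subject to the usual subshell exceptions.
Valence configurations: N²⁺ [He]2s²2p¹, Cl²⁺ [Ne]3s²3p³.
Approximate IE_3 values (kJ/mol): N 4578, Cl 3822.
Overall IE_3 order: Cl < N.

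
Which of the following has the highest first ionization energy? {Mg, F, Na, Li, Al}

Li is in period 2, group 1; F is in period 2, group 17; Na is in period 3, group 1; Mg is in period 3, group 2; Al is in period 3, group 13.
First ionization energy rises across a period (greater Z_eff holds electrons more tightly) and falls down a group (valence electrons are farther from the nucleus).
Here both period and group differ, so the two effects have to be weighed against each other.
Li > Na: Li sits above Na in group 1, so the down-group effect alone puts Li higher.
Al > Li: the two effects oppose for this pair; the across-period effect wins (578 vs 520 kJ/mol).
Mg > Al: this pair runs against the simple trend — see the exception note.
F > Mg: relative to Mg, both the across-period and down-group shifts push F's first ionization energy up.
Note the exception: Mg has a higher first ionization energy than Al, contrary to the simple trend — Al's single 3p electron is easier to remove than one from Mg's filled 3s².
Tabulated first ionization energy (kJ/mol): Li 520, F 1681, Na 496, Mg 738, Al 578.
The highest first ionization energy among these belongs to F.

F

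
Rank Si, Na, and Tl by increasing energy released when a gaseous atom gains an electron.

Tl, Na, Si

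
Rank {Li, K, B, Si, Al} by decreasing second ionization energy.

Li, K, B, Al, Si

IE_2 is the cost of taking one more electron from the +1 cation: Li⁺ is the bare [He] core; K⁺ is the bare [Ar] core; B⁺ still has 2 valence electrons; Si⁺ still has 3 valence electrons; Al⁺ still has 2 valence electrons.
Core electrons are held far more tightly than valence electrons, so K and Li top the IE_2 order.
Valence configurations: B⁺ [He]2s², Si⁺ [Ne]3s²3p¹, Al⁺ [Ne]3s².
Si⁺ loses a lone 3p electron whereas Al⁺ must break into a filled 3s² pair, so IE_2(Al) > IE_2(Si) even though Si has the higher nuclear charge.
The numbers (kJ/mol): Li 7298, K 3052, B 2427, Si 1577, Al 1817.
Putting it together, IE_2: Si < Al < B < K < Li.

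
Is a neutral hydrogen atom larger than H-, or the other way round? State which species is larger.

Forming H- adds 1 electron to H. More electron–electron repulsion in the same shell, with unchanged nuclear charge, lets the cloud expand.
An anion is larger than its parent atom: H- > H.

H-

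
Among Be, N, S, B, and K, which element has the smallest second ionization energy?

Be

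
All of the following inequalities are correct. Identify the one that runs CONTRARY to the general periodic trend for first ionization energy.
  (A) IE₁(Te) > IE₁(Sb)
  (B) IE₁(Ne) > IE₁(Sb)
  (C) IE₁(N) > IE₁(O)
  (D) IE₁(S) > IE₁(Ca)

(C)

The general trend: first ionization energy increases across a period and decreases down a group.
(A) Te (period 5, group 16) vs Sb (period 5, group 15): the stated order agrees with the simple trend.
(B) Ne (period 2, group 18) vs Sb (period 5, group 15): the stated order agrees with the simple trend.
(C) N (period 2, group 15) vs O (period 2, group 16): the stated order contradicts the simple trend.
(D) S (period 3, group 16) vs Ca (period 4, group 2): the stated order agrees with the simple trend.
The exception is (C): pairing an electron in O's 2p⁴ costs repulsion energy, so O ionizes more easily than half-filled N (2p³).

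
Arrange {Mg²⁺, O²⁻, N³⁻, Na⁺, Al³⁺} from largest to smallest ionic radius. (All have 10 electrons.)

All of these have 10 electrons, so size is governed by nuclear charge alone: the more protons, the stronger the pull on the same electron cloud, and the smaller the ion.
Nuclear charges: Al³⁺ (Z=13), Mg²⁺ (Z=12), Na⁺ (Z=11), O²⁻ (Z=8), N³⁻ (Z=7).
Largest to smallest: N³⁻ > O²⁻ > Na⁺ > Mg²⁺ > Al³⁺.

N³⁻ > O²⁻ > Na⁺ > Mg²⁺ > Al³⁺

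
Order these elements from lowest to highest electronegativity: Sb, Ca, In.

Ca is in period 4, group 2; In is in period 5, group 13; Sb is in period 5, group 15.
EN rises left→right (higher Z_eff, smaller atoms) and falls top→bottom (larger, more shielded atoms).
Neither a single period nor a single group — weigh both effects.
In > Ca: period and group pull opposite ways; the across-period shift dominates (1.78 vs 1.00).
Sb > In: both are in period 5; the period trend gives Sb the larger value.
Approximate values (Pauling): Ca 1.00, In 1.78, Sb 2.05.
So from lowest to highest: Ca < In < Sb.

Ca, In, Sb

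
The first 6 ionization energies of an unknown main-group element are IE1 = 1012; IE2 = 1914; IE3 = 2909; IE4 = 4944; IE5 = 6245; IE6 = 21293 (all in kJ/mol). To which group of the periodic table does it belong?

Group 15

Look for the largest jump between consecutive ionization energies: IE6/IE5 ≈ 3.4, far larger than any earlier ratio.
That jump marks the point where a core electron is being removed. So the atom has 5 valence electrons.
A main-group element with 5 valence electrons is in group 15.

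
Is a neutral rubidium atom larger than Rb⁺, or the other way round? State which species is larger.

Rb

Forming Rb⁺ removes 1 electron from Rb. Fewer electrons for the same nuclear charge means less shielding and a higher Z_eff on the remaining electrons, and for main-group metals the entire outer shell is lost.
A cation is smaller than its parent atom: Rb⁺ < Rb.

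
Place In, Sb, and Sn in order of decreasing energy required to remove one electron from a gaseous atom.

In is in period 5, group 13; Sn is in period 5, group 14; Sb is in period 5, group 15.
Across a period the outer electron is held more tightly (higher IE₁); down a group it sits in a higher shell, more shielded, and comes off more easily.
All lie in period 5, so first ionization energy increases left to right.
So from highest to lowest: Sb > Sn > In.

Sb, Sn, In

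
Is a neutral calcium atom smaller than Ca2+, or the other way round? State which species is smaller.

Ca2+

Forming Ca2+ removes 2 electrons from Ca. Fewer electrons for the same nuclear charge means less shielding and a higher Z_eff on the remaining electrons, and for main-group metals the entire outer shell is lost.
A cation is smaller than its parent atom: Ca2+ < Ca.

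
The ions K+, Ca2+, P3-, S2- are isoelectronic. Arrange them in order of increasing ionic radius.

Ca2+, K+, S2-, P3-

All of these have 18 electrons, so size is governed by nuclear charge alone: the more protons, the stronger the pull on the same electron cloud, and the smaller the ion.
Nuclear charges: Ca2+ (Z=20), K+ (Z=19), S2- (Z=16), P3- (Z=15).
Smallest to largest: Ca2+ < K+ < S2- < P3-.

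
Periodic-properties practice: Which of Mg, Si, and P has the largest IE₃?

The third ionization energy removes an electron from the +2 ion. For each element: Mg²⁺ is the bare [Ne] core; Si²⁺ still has 2 valence electrons; P²⁺ still has 3 valence electrons.
Pulling an electron out of a noble-gas core costs far more than removing a remaining valence electron, so Mg sits at the high end of IE_3.
Valence configurations: Si²⁺ [Ne]3s², P²⁺ [Ne]3s²3p¹.
P²⁺ loses a lone 3p electron whereas Si²⁺ must break into a filled 3s² pair, so IE_3(Si) > IE_3(P) even though P has the higher nuclear charge.
Tabulated IE_3 (kJ/mol): Mg 7733, Si 3232, P 2914.
So the third ionization energies run P < Si < Mg.

Mg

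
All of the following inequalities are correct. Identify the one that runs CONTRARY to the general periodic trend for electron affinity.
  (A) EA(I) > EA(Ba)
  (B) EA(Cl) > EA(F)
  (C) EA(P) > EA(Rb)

The general trend: electron affinity increases across a period and decreases down a group.
(A) I (period 5, group 17) vs Ba (period 6, group 2): the stated order agrees with the simple trend.
(B) Cl (period 3, group 17) vs F (period 2, group 17): the stated order contradicts the simple trend.
(C) P (period 3, group 15) vs Rb (period 5, group 1): the stated order agrees with the simple trend.
The exception is (B): F's small 2p subshell makes the incoming electron feel strong e⁻–e⁻ repulsion, so Cl actually releases more energy on gaining an electron.

(B)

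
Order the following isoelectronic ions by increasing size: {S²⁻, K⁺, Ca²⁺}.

Ca²⁺ < K⁺ < S²⁻

All of these have 18 electrons, so size is governed by nuclear charge alone: the more protons, the stronger the pull on the same electron cloud, and the smaller the ion.
Nuclear charges: Ca²⁺ (Z=20), K⁺ (Z=19), S²⁻ (Z=16).
Smallest to largest: Ca²⁺ < K⁺ < S²⁻.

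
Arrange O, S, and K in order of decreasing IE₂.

O > K > S

Consider each +1 ion: O⁺ still has 5 valence electrons; S⁺ still has 5 valence electrons; K⁺ is the bare [Ar] core.
Usually core removal costs more than valence removal, but here the competition is close: a tightly held n=2 valence electron can cost more to remove than an n=3 core electron, so the actual values have to decide it.
Valence configurations: O⁺ [He]2s²2p³, S⁺ [Ne]3s²3p³.
The numbers (kJ/mol): O 3388, S 2252, K 3052.
Overall IE_2 order: S < K < O.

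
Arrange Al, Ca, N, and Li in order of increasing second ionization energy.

The second ionization energy removes an electron from the +1 ion. For each element: Al⁺ still has 2 valence electrons; Ca⁺ still has 1 valence electron; N⁺ still has 4 valence electrons; Li⁺ is the bare [He] core.
Pulling an electron out of a noble-gas core costs far more than removing a remaining valence electron, so Li sits at the high end of IE_2.
Valence configurations: Al⁺ [Ne]3s², Ca⁺ [Ar]4s¹, N⁺ [He]2s²2p².
The numbers (kJ/mol): Al 1817, Ca 1145, N 2856, Li 7298.
So the second ionization energies run Ca < Al < N < Li.

Ca < Al < N < Li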